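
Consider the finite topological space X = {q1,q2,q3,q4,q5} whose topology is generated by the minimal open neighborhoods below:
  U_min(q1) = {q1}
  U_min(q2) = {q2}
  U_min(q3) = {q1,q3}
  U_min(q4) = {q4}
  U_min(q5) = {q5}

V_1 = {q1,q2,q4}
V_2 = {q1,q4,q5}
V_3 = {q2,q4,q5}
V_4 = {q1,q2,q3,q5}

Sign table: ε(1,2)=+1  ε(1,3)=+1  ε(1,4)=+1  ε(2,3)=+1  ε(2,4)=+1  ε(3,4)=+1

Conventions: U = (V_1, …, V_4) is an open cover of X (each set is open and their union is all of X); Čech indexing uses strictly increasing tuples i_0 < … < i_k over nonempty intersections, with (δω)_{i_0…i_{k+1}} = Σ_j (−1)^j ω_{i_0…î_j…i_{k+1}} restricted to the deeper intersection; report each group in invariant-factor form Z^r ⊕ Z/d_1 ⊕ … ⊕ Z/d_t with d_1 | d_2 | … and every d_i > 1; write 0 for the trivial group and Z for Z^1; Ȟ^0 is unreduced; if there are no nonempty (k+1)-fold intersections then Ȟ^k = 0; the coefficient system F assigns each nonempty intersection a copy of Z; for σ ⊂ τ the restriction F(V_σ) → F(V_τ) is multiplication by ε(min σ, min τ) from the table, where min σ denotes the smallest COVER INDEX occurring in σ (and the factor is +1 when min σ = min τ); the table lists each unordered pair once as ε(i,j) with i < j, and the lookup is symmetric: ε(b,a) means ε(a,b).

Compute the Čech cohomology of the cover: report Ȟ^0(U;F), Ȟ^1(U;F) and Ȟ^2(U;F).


nerve of the cover:
  V12={q1,q4} V13={q2,q4} V14={q1,q2} V23={q4,q5} V24={q1,q5} V34={q2,q5}
  V123={q4} V124={q1} V134={q2} V234={q5}
C dims 4,6,4; δ0: rk 3, SNF 1^3; δ1: rk 3, SNF 1^3
Ȟ^0 = (4 − 3) − 0 = 1, so Ȟ^0 ≅ Z
Ȟ^1 = (6 − 3) − 3 = 0, so Ȟ^1 ≅ 0
Ȟ^2 = (4 − 0) − 3 = 1, so Ȟ^2 ≅ Z

Ȟ^0(U;F) ≅ Z; Ȟ^1(U;F) ≅ 0; Ȟ^2(U;F) ≅ Z


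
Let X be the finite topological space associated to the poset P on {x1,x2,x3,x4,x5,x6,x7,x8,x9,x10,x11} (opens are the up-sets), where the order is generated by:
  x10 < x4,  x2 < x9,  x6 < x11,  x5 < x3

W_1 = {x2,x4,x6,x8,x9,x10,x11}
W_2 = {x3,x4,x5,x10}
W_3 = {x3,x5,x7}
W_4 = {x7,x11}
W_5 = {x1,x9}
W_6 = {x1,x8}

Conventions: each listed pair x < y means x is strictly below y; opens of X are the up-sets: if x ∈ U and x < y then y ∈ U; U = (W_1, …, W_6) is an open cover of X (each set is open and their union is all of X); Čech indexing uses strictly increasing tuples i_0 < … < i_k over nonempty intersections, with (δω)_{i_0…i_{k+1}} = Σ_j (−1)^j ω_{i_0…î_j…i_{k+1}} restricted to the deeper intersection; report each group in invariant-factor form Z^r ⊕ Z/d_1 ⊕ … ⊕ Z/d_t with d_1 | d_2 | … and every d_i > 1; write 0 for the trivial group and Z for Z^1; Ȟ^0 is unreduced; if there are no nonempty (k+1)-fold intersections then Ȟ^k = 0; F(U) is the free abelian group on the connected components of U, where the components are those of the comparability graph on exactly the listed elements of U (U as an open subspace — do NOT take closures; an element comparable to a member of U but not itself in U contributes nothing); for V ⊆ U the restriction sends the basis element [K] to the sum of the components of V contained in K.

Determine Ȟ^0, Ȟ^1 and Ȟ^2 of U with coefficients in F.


nerve of the cover:
  W12={x4,x10} W14={x11} W15={x9} W16={x8} W23={x3,x5} W34={x7} W56={x1}
components per intersection:
  W1: {x2,x9} {x4,x10} {x6,x11} {x8}
  W2: {x3,x5} {x4,x10}
  W3: {x3,x5} {x7}
  W4: {x7} {x11}
  W5: {x1} {x9}
  W6: {x1} {x8}
  W12: {x4,x10}
  W14: {x11}
  W15: {x9}
  W16: {x8}
  W23: {x3,x5}
  W34: {x7}
  W56: {x1}
C dims 14,7; δ0: rk 7, SNF 1^7
Ȟ^0 = (14 − 7) − 0 = 7, so Ȟ^0 ≅ Z^7
Ȟ^1 = (7 − 0) − 7 = 0, so Ȟ^1 ≅ 0
Ȟ^2 = (0 − 0) − 0 = 0, so Ȟ^2 ≅ 0

Ȟ^0 = Z^7, Ȟ^1 = 0, Ȟ^2 = 0


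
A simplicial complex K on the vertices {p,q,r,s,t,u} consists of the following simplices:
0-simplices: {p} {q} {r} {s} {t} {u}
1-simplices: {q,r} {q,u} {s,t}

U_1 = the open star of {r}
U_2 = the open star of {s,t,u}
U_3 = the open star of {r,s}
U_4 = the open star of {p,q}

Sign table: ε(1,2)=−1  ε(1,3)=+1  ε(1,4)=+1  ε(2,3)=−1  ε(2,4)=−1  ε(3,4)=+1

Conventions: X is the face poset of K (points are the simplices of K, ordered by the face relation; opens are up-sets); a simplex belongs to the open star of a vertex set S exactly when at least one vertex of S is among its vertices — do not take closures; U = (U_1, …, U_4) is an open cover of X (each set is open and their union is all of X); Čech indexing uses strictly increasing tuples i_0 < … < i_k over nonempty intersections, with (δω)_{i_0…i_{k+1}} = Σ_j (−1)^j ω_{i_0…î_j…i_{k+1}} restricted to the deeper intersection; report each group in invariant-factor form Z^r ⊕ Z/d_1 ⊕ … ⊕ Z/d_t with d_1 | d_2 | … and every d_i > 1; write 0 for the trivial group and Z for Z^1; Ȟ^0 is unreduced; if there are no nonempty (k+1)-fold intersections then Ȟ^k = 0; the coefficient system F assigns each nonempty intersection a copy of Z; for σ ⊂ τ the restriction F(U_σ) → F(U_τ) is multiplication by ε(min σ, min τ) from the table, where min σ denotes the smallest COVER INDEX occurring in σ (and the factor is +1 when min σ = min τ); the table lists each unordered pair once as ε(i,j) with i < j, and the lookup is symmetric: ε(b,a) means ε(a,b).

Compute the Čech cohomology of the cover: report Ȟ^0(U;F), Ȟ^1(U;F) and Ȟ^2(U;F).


nerve simplices:
  U1={{r},{q,r}} U2={{s},{t},{u},{q,u},{s,t}} U3={{r},{s},{q,r},{s,t}} U4={{p},{q},{q,r},{q,u}}
  U13={{r},{q,r}} U14={{q,r}} U23={{s},{s,t}} U24={{q,u}} U34={{q,r}}
  U134={{q,r}}
C dims 4,5,1; δ0: rk 3, SNF 1^3; δ1: rk 1, SNF 1^1
degree 0: 4−3−0 = 1 → Ȟ^0 ≅ Z
degree 1: 5−1−3 = 1 → Ȟ^1 ≅ Z
degree 2: 1−0−1 = 0 → Ȟ^2 ≅ 0

Ȟ^0 = Z, Ȟ^1 = Z, Ȟ^2 = 0


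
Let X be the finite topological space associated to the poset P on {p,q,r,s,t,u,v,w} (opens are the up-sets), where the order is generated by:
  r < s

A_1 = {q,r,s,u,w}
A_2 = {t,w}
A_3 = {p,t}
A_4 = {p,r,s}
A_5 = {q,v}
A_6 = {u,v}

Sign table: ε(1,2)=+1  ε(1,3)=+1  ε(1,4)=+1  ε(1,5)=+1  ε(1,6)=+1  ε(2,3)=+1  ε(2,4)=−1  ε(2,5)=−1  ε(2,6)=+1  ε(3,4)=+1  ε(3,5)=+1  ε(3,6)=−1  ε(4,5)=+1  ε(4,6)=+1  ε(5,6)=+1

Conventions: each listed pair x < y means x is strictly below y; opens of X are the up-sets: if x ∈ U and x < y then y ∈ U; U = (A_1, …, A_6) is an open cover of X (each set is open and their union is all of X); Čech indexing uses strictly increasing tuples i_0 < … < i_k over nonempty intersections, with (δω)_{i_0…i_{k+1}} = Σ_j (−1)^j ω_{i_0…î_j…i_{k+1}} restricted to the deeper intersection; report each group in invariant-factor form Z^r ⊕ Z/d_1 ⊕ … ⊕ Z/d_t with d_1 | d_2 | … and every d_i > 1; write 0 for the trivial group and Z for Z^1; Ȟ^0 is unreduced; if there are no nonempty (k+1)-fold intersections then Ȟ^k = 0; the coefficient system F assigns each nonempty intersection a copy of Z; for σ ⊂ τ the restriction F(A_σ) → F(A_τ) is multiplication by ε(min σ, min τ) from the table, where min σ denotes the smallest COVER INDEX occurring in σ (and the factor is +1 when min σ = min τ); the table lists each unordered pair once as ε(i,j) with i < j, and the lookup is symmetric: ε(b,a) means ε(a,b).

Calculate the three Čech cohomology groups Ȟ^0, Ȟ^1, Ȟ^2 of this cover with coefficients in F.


Ȟ^0(U;F) ≅ Z, Ȟ^1(U;F) ≅ Z^2, Ȟ^2(U;F) ≅ 0

nerve simplices:
  A12={w} A14={r,s} A15={q} A16={u} A23={t} A34={p} A56={v}
C dims 6,7; δ0: rk 5, SNF 1^5
degree 0: 6−5−0 = 1 → Ȟ^0 ≅ Z
degree 1: 7−0−5 = 2 → Ȟ^1 ≅ Z^2
degree 2: 0−0−0 = 0 → Ȟ^2 ≅ 0


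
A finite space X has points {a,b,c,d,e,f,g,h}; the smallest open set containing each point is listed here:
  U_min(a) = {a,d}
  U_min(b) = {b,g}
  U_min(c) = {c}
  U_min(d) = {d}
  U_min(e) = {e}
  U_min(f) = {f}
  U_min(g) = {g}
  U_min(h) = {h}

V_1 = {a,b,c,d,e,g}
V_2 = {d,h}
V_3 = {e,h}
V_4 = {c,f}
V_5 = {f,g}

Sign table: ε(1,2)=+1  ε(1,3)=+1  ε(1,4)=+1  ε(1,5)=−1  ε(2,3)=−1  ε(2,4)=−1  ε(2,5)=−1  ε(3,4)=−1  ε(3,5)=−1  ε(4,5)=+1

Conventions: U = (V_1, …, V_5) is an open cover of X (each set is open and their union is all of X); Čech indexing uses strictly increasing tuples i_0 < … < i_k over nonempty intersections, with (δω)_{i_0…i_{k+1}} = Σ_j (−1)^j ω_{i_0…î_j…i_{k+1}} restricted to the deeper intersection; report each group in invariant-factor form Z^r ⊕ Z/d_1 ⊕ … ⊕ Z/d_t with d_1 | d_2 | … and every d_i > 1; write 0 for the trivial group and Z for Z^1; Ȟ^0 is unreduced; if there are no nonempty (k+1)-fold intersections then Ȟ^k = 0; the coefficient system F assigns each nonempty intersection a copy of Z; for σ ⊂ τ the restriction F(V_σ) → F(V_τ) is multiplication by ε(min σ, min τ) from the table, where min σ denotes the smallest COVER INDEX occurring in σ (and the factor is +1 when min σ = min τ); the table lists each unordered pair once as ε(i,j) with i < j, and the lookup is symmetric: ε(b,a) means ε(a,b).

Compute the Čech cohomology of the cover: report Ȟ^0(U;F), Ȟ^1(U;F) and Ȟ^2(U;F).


Ȟ^0 ≅ 0, Ȟ^1 ≅ Z ⊕ Z/2, Ȟ^2 ≅ 0

intersection data:
  V12={d} V13={e} V14={c} V15={g} V23={h} V45={f}
C dims 5,6; δ0: rk 5, SNF 1^4·2
Ȟ^0 = (5 − 5) − 0 = 0, so Ȟ^0 ≅ 0
Ȟ^1 = (6 − 0) − 5 = 1 plus torsion [2], so Ȟ^1 ≅ Z ⊕ Z/2
Ȟ^2 = (0 − 0) − 0 = 0, so Ȟ^2 ≅ 0


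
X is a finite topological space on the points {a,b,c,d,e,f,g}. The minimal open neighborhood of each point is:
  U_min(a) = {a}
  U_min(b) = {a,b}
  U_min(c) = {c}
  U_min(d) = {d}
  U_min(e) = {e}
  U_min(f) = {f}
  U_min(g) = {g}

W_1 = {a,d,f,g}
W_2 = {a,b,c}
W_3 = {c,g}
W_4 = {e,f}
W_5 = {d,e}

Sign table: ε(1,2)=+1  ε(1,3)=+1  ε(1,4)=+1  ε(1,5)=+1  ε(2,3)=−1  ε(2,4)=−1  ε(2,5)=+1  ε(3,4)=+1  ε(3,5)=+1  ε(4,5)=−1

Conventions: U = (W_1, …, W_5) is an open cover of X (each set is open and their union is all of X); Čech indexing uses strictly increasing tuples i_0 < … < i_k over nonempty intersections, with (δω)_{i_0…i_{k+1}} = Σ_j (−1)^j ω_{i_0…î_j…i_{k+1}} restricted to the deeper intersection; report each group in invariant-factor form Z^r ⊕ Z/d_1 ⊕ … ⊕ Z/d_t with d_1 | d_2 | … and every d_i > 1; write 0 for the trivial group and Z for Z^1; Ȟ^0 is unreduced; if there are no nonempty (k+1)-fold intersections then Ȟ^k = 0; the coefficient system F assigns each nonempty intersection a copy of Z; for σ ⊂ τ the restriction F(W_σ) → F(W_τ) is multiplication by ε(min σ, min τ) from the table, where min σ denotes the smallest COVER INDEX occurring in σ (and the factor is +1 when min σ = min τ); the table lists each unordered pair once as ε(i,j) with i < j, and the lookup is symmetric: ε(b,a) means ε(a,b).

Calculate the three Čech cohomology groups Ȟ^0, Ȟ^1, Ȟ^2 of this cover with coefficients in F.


nerve of the cover:
  W12={a} W13={g} W14={f} W15={d} W23={c} W45={e}
C dims 5,6; δ0: rk 5, SNF 1^4·2
Ȟ^0 = (5 − 5) − 0 = 0, so Ȟ^0 ≅ 0
Ȟ^1 = (6 − 0) − 5 = 1 plus torsion [2], so Ȟ^1 ≅ Z ⊕ Z/2
Ȟ^2 = (0 − 0) − 0 = 0, so Ȟ^2 ≅ 0

Ȟ^0 ≅ 0, Ȟ^1 ≅ Z ⊕ Z/2 and Ȟ^2 ≅ 0


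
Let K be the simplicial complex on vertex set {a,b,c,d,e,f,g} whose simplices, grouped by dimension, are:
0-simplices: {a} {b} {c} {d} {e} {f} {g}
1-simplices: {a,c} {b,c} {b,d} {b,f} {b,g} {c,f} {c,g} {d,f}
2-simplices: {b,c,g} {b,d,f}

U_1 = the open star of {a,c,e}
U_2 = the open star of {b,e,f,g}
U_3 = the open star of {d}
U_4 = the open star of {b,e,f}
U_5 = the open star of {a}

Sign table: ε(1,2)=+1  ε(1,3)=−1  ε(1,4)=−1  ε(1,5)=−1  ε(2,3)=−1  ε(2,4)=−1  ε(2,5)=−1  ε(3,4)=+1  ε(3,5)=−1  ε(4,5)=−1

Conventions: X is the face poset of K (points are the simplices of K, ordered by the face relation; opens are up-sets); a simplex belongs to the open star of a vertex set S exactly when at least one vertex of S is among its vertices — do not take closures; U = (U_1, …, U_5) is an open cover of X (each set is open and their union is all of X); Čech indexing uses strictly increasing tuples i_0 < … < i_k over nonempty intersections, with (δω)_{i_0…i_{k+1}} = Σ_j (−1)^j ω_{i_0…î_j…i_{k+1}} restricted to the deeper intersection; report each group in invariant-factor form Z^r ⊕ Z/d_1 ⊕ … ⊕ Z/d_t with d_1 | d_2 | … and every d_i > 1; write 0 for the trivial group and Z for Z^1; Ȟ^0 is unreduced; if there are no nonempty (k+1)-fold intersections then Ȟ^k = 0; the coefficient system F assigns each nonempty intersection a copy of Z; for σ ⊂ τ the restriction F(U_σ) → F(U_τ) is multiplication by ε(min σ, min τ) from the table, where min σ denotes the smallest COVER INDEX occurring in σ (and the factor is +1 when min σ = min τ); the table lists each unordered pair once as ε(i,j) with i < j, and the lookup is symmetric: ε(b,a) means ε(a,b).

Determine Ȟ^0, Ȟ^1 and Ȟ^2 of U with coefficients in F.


Ȟ^0 ≅ Z, Ȟ^1 ≅ 0, Ȟ^2 ≅ 0

nonempty overlaps:
  U1={{a},{c},{e},{a,c},{b,c},{c,f},{c,g},{b,c,g}} U2={{b},{e},{f},{g},{b,c},{b,d},{b,f},{b,g},{c,f},{c,g},{d,f},{b,c,g},{b,d,f}} U3={{d},{b,d},{d,f},{b,d,f}} U4={{b},{e},{f},{b,c},{b,d},{b,f},{b,g},{c,f},{d,f},{b,c,g},{b,d,f}} U5={{a},{a,c}}
  U12={{e},{b,c},{c,f},{c,g},{b,c,g}} U14={{e},{b,c},{c,f},{b,c,g}} U15={{a},{a,c}} U23={{b,d},{d,f},{b,d,f}} U24={{b},{e},{f},{b,c},{b,d},{b,f},{b,g},{c,f},{d,f},{b,c,g},{b,d,f}} U34={{b,d},{d,f},{b,d,f}}
  U124={{e},{b,c},{c,f},{b,c,g}} U234={{b,d},{d,f},{b,d,f}}
C dims 5,6,2; δ0: rk 4, SNF 1^4; δ1: rk 2, SNF 1^2
degree 0: 5−4−0 = 1 → Ȟ^0 ≅ Z
degree 1: 6−2−4 = 0 → Ȟ^1 ≅ 0
degree 2: 2−0−2 = 0 → Ȟ^2 ≅ 0


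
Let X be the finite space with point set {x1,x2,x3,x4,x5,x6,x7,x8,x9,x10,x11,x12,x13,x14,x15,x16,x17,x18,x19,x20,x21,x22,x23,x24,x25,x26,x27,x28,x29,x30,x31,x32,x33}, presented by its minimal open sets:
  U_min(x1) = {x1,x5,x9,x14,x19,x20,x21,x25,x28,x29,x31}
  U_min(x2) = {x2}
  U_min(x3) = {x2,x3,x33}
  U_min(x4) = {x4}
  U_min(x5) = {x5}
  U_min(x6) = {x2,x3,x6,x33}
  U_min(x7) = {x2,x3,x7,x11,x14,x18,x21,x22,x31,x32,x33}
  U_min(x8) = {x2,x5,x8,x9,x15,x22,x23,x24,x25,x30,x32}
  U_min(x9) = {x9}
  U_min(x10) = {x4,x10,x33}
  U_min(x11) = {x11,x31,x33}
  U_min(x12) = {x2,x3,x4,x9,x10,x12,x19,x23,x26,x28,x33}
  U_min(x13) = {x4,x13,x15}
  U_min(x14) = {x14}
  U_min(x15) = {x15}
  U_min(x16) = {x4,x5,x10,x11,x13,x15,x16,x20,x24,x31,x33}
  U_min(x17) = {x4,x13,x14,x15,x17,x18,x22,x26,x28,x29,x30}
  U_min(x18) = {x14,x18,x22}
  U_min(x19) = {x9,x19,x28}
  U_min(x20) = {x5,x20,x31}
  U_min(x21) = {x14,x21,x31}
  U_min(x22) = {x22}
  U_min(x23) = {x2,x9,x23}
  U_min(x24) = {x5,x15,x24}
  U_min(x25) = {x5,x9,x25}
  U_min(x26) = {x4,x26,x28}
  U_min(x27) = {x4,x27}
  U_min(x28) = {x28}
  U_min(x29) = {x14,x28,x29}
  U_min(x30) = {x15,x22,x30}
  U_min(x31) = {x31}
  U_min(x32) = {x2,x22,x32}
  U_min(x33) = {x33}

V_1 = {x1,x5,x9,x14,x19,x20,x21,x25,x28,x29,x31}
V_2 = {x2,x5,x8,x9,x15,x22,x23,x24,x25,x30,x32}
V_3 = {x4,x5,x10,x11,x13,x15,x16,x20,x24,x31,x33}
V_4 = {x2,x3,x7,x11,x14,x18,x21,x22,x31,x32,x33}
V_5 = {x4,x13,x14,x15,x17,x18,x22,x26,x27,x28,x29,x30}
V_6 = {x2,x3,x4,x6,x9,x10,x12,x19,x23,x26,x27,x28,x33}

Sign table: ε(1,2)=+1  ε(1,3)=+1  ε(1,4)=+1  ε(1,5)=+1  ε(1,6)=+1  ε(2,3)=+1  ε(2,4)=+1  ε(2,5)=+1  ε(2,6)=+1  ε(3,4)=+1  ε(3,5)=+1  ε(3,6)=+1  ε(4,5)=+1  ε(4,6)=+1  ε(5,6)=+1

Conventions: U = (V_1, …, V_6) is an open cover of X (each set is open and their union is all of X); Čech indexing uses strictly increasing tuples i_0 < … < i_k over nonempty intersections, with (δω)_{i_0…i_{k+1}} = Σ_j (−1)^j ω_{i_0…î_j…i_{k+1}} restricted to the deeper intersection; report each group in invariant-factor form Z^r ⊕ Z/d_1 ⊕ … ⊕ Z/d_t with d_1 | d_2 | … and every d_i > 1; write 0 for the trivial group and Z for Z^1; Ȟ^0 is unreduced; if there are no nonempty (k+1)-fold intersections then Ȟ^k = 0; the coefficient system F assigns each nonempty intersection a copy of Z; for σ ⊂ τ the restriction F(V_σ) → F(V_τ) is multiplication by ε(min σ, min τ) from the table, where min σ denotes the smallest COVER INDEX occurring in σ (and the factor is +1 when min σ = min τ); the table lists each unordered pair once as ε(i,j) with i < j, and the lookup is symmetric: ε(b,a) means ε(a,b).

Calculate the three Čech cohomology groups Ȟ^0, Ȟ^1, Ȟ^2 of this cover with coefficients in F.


nonempty intersections:
  V12={x5,x9,x25} V13={x5,x20,x31} V14={x14,x21,x31} V15={x14,x28,x29} V16={x9,x19,x28} V23={x5,x15,x24} V24={x2,x22,x32} V25={x15,x22,x30} V26={x2,x9,x23} V34={x11,x31,x33} V35={x4,x13,x15} V36={x4,x10,x33} V45={x14,x18,x22} V46={x2,x3,x33} V56={x4,x26,x27,x28}
  V123={x5} V126={x9} V134={x31} V145={x14} V156={x28} V235={x15} V245={x22} V246={x2} V346={x33} V356={x4}
C dims 6,15,10; δ0: rk 5, SNF 1^5; δ1: rk 10, SNF 1^9·2
Ȟ^0: (6−5)−0=1 ⇒ Z
Ȟ^1: (15−10)−5=0 ⇒ 0
Ȟ^2: (10−0)−10=0 plus torsion [2] ⇒ Z/2

Ȟ^0(U;F) ≅ Z, Ȟ^1(U;F) ≅ 0, Ȟ^2(U;F) ≅ Z/2


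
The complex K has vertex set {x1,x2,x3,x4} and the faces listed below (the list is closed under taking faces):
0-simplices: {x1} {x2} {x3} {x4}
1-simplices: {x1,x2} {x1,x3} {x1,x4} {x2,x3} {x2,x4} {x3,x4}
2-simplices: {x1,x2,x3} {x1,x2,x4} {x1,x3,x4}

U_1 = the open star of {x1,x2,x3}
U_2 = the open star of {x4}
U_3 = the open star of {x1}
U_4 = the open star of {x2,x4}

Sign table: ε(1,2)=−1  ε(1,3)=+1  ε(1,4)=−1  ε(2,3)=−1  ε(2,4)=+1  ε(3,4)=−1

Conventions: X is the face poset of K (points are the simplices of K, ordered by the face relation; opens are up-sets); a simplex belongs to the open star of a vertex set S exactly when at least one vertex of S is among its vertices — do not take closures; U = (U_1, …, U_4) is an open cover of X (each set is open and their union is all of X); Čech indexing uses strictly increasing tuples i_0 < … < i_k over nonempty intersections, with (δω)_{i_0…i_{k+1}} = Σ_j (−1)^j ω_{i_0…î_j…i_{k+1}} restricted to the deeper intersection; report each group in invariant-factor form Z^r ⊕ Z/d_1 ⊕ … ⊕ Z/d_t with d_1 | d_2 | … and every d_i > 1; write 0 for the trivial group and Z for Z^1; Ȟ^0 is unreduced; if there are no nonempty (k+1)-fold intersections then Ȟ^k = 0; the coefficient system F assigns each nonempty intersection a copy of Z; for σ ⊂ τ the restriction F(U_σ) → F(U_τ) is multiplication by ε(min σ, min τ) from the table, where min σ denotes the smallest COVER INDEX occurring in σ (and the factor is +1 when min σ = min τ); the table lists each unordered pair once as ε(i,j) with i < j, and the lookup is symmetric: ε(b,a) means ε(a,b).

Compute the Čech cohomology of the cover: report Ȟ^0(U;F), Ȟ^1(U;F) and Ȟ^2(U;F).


nonempty overlaps:
  U1={{x1},{x2},{x3},{x1,x2},{x1,x3},{x1,x4},{x2,x3},{x2,x4},{x3,x4},{x1,x2,x3},{x1,x2,x4},{x1,x3,x4}} U2={{x4},{x1,x4},{x2,x4},{x3,x4},{x1,x2,x4},{x1,x3,x4}} U3={{x1},{x1,x2},{x1,x3},{x1,x4},{x1,x2,x3},{x1,x2,x4},{x1,x3,x4}} U4={{x2},{x4},{x1,x2},{x1,x4},{x2,x3},{x2,x4},{x3,x4},{x1,x2,x3},{x1,x2,x4},{x1,x3,x4}}
  U12={{x1,x4},{x2,x4},{x3,x4},{x1,x2,x4},{x1,x3,x4}} U13={{x1},{x1,x2},{x1,x3},{x1,x4},{x1,x2,x3},{x1,x2,x4},{x1,x3,x4}} U14={{x2},{x1,x2},{x1,x4},{x2,x3},{x2,x4},{x3,x4},{x1,x2,x3},{x1,x2,x4},{x1,x3,x4}} U23={{x1,x4},{x1,x2,x4},{x1,x3,x4}} U24={{x4},{x1,x4},{x2,x4},{x3,x4},{x1,x2,x4},{x1,x3,x4}} U34={{x1,x2},{x1,x4},{x1,x2,x3},{x1,x2,x4},{x1,x3,x4}}
  U123={{x1,x4},{x1,x2,x4},{x1,x3,x4}} U124={{x1,x4},{x2,x4},{x3,x4},{x1,x2,x4},{x1,x3,x4}} U134={{x1,x2},{x1,x4},{x1,x2,x3},{x1,x2,x4},{x1,x3,x4}} U234={{x1,x4},{x1,x2,x4},{x1,x3,x4}}
  U1234={{x1,x4},{x1,x2,x4},{x1,x3,x4}}
C dims 4,6,4,1; δ0: rk 3, SNF 1^3; δ1: rk 3, SNF 1^3; δ2: rk 1, SNF 1^1
degree 0: 4−3−0 = 1 → Ȟ^0 ≅ Z
degree 1: 6−3−3 = 0 → Ȟ^1 ≅ 0
degree 2: 4−1−3 = 0 → Ȟ^2 ≅ 0

Ȟ^0(U;F) ≅ Z, Ȟ^1(U;F) ≅ 0 and Ȟ^2(U;F) ≅ 0


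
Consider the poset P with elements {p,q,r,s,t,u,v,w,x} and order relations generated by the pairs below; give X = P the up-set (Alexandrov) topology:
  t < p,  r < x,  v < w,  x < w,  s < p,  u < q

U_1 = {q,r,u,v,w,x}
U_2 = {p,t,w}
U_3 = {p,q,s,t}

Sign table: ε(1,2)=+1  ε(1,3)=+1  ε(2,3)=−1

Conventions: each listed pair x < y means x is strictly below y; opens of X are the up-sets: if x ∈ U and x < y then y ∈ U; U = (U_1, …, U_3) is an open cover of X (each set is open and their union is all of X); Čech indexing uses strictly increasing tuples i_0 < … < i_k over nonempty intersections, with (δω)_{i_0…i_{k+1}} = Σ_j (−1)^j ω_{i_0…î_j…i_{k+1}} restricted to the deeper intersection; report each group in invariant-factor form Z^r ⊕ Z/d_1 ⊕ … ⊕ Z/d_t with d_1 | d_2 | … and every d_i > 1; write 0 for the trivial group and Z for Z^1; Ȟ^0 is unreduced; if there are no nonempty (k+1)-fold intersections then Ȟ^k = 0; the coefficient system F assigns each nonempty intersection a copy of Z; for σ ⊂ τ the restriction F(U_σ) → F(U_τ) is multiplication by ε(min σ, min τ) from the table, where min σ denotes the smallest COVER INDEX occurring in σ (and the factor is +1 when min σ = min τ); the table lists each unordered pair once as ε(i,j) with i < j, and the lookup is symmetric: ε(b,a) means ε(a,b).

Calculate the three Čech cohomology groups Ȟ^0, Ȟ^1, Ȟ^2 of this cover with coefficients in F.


Ȟ^0(U;F) ≅ 0, Ȟ^1(U;F) ≅ Z/2 and Ȟ^2(U;F) ≅ 0

nonempty intersections:
  U12={w} U13={q} U23={p,t}
C dims 3,3; δ0: rk 3, SNF 1^2·2
Ȟ^0: (3−3)−0=0 ⇒ 0
Ȟ^1: (3−0)−3=0 plus torsion [2] ⇒ Z/2
Ȟ^2: (0−0)−0=0 ⇒ 0


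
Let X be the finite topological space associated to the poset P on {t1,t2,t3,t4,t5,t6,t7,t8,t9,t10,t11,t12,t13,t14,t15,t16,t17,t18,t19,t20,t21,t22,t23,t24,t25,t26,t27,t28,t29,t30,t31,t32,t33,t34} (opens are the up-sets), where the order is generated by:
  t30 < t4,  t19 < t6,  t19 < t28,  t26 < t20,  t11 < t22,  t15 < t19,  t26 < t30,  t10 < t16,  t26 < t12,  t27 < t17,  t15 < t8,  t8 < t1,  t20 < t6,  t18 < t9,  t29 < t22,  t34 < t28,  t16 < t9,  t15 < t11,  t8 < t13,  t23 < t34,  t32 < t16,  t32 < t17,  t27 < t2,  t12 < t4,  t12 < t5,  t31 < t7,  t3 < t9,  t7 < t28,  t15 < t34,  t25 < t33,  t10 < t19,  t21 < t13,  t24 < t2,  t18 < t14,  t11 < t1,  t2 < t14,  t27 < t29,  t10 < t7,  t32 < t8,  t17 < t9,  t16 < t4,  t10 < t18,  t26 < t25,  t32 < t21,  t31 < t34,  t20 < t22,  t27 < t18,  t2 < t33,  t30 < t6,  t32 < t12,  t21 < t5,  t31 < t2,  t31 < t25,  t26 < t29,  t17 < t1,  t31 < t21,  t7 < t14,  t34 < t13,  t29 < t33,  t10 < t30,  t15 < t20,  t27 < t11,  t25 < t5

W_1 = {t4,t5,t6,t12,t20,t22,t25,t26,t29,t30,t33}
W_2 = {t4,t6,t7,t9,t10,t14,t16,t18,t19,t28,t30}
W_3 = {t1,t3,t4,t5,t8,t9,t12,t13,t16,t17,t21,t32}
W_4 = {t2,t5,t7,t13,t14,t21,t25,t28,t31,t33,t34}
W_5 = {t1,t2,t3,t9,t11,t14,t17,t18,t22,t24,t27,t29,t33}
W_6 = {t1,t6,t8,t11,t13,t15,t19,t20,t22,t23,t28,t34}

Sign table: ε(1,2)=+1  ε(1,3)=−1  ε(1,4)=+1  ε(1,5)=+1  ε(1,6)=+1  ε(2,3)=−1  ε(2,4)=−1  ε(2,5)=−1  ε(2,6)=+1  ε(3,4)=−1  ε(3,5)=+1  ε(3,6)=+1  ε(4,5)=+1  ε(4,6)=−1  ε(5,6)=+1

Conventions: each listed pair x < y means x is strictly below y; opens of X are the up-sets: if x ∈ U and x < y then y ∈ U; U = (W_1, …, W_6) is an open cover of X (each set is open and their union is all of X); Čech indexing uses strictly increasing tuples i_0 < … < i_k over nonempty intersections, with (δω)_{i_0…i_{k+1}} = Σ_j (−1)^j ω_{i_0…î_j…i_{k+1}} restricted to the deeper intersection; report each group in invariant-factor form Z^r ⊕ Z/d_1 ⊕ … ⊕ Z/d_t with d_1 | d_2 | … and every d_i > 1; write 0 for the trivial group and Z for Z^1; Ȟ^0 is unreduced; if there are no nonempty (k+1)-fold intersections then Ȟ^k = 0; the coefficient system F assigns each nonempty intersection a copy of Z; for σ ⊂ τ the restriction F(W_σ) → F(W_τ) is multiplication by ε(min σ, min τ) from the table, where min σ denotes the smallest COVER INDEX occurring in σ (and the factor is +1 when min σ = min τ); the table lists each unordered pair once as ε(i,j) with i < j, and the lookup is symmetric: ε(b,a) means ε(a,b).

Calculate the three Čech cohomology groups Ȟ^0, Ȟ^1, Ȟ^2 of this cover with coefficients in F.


nerve of the cover:
  W12={t4,t6,t30} W13={t4,t5,t12} W14={t5,t25,t33} W15={t22,t29,t33} W16={t6,t20,t22} W23={t4,t9,t16} W24={t7,t14,t28} W25={t9,t14,t18} W26={t6,t19,t28} W34={t5,t13,t21} W35={t1,t3,t9,t17} W36={t1,t8,t13} W45={t2,t14,t33} W46={t13,t28,t34} W56={t1,t11,t22}
  W123={t4} W126={t6} W134={t5} W145={t33} W156={t22} W235={t9} W245={t14} W246={t28} W346={t13} W356={t1}
C dims 6,15,10; δ0: rk 6, SNF 1^5·2; δ1: rk 9, SNF 1^9
Ȟ^0 = (6 − 6) − 0 = 0, so Ȟ^0 ≅ 0
Ȟ^1 = (15 − 9) − 6 = 0 plus torsion [2], so Ȟ^1 ≅ Z/2
Ȟ^2 = (10 − 0) − 9 = 1, so Ȟ^2 ≅ Z

Ȟ^0 ≅ 0; Ȟ^1 ≅ Z/2; Ȟ^2 ≅ Z


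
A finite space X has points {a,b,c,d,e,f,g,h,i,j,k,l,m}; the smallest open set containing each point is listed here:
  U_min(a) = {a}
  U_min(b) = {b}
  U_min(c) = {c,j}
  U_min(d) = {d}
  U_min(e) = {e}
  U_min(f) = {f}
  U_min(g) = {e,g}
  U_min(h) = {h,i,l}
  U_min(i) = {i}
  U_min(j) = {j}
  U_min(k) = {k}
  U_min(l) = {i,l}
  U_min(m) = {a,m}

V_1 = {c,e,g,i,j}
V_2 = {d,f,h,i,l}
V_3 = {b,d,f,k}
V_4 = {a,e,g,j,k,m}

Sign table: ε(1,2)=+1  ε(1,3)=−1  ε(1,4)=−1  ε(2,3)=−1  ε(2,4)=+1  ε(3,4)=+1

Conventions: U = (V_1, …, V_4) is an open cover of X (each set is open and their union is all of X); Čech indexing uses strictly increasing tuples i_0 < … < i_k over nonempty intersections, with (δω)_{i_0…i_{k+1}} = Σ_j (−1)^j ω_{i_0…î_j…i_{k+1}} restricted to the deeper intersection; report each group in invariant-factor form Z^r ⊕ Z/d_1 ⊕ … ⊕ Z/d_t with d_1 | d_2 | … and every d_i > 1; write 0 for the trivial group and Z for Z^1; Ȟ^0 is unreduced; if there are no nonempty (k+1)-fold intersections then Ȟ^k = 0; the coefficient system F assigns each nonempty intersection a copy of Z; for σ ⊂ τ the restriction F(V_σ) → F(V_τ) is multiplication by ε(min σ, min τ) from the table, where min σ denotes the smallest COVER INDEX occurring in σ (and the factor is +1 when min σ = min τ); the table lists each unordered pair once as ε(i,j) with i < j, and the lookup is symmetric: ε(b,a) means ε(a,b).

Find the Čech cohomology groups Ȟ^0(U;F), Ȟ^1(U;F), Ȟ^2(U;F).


intersection data:
  V12={i} V14={e,g,j} V23={d,f} V34={k}
C dims 4,4; δ0: rk 3, SNF 1^3
Ȟ^0 = (4 − 3) − 0 = 1, so Ȟ^0 ≅ Z
Ȟ^1 = (4 − 0) − 3 = 1, so Ȟ^1 ≅ Z
Ȟ^2 = (0 − 0) − 0 = 0, so Ȟ^2 ≅ 0

Ȟ^0 = Z, Ȟ^1 = Z, Ȟ^2 = 0


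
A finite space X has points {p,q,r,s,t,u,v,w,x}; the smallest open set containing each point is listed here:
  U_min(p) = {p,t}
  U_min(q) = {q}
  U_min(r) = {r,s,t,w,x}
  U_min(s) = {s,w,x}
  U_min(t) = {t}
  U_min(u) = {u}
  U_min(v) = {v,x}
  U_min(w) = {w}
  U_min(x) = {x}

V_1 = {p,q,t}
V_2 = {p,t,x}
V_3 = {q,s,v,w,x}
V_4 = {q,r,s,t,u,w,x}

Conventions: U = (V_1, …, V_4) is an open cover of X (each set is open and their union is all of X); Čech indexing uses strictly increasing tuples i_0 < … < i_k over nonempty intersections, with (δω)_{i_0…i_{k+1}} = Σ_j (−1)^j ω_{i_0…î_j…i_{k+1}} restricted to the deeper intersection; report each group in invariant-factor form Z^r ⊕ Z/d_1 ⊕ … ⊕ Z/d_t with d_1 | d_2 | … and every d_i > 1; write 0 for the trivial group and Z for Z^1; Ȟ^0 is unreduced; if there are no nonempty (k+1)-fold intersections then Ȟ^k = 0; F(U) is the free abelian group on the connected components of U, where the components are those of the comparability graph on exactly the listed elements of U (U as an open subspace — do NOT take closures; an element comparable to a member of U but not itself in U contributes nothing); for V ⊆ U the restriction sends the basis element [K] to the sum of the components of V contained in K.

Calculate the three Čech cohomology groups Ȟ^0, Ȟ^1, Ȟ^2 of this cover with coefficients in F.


nerve simplices:
  V12={p,t} V13={q} V14={q,t} V23={x} V24={t,x} V34={q,s,w,x}
  V124={t} V134={q} V234={x}
components per intersection:
  V1: {p,t} {q}
  V2: {p,t} {x}
  V3: {q} {s,v,w,x}
  V4: {q} {r,s,t,w,x} {u}
  V12: {p,t}
  V13: {q}
  V14: {q} {t}
  V23: {x}
  V24: {t} {x}
  V34: {q} {s,w,x}
  V124: {t}
  V134: {q}
  V234: {x}
C dims 9,9,3; δ0: rk 6, SNF 1^6; δ1: rk 3, SNF 1^3
degree 0: 9−6−0 = 3 → Ȟ^0 ≅ Z^3
degree 1: 9−3−6 = 0 → Ȟ^1 ≅ 0
degree 2: 3−0−3 = 0 → Ȟ^2 ≅ 0

Ȟ^0 ≅ Z^3, Ȟ^1 ≅ 0 and Ȟ^2 ≅ 0


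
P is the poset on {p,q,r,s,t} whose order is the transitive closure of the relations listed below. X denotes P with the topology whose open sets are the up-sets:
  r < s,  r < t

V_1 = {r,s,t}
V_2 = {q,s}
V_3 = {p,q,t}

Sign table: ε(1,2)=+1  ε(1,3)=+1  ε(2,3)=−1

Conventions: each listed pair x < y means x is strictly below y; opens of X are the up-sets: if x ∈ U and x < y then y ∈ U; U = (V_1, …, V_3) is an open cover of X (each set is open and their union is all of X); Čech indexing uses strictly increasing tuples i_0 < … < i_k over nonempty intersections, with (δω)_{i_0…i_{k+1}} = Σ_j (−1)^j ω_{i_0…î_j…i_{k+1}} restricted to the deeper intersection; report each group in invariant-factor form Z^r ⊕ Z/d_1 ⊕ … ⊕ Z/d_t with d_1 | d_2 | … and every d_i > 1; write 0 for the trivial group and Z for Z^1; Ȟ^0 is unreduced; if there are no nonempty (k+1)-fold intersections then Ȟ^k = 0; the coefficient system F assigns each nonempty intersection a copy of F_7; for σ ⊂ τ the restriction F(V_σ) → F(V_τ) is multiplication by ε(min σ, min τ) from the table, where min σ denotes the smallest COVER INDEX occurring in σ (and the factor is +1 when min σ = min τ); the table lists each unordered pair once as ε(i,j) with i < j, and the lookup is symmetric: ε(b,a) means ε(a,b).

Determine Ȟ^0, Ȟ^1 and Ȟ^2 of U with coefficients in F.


Ȟ^0 ≅ 0,  Ȟ^1 ≅ 0,  Ȟ^2 ≅ 0

intersection data:
  V12={s} V13={t} V23={q}
C dims 3,3; δ0: rk_F7 3
Ȟ^0 = (3 − 3) − 0 = 0, so Ȟ^0 ≅ 0
Ȟ^1 = (3 − 0) − 3 = 0, so Ȟ^1 ≅ 0
Ȟ^2 = (0 − 0) − 0 = 0, so Ȟ^2 ≅ 0


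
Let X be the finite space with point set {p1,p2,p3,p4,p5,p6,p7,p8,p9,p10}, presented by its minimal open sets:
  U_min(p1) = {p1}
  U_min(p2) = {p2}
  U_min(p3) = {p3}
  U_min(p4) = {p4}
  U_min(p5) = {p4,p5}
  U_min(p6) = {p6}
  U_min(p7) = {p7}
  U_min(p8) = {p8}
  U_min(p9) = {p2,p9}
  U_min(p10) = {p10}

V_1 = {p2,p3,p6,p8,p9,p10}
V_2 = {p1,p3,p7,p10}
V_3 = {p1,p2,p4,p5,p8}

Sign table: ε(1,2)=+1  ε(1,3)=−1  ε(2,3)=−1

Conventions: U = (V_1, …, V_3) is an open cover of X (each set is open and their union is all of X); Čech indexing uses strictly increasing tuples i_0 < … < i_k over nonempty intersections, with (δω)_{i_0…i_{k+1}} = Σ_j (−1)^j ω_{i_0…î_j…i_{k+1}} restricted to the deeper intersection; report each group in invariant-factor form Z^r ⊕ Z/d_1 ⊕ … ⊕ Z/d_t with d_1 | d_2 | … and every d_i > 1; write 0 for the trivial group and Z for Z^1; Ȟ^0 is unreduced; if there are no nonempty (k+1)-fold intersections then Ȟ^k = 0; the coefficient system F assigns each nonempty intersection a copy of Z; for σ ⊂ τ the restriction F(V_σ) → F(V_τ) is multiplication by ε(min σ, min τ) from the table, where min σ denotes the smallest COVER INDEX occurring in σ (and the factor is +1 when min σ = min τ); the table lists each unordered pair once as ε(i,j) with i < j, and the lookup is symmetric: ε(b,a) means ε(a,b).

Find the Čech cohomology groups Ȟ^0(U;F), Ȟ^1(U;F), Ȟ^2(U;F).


Ȟ^0(U;F) ≅ Z; Ȟ^1(U;F) ≅ Z; Ȟ^2(U;F) ≅ 0

intersection data:
  V12={p3,p10} V13={p2,p8} V23={p1}
C dims 3,3; δ0: rk 2, SNF 1^2
Ȟ^0 = (3 − 2) − 0 = 1, so Ȟ^0 ≅ Z
Ȟ^1 = (3 − 0) − 2 = 1, so Ȟ^1 ≅ Z
Ȟ^2 = (0 − 0) − 0 = 0, so Ȟ^2 ≅ 0


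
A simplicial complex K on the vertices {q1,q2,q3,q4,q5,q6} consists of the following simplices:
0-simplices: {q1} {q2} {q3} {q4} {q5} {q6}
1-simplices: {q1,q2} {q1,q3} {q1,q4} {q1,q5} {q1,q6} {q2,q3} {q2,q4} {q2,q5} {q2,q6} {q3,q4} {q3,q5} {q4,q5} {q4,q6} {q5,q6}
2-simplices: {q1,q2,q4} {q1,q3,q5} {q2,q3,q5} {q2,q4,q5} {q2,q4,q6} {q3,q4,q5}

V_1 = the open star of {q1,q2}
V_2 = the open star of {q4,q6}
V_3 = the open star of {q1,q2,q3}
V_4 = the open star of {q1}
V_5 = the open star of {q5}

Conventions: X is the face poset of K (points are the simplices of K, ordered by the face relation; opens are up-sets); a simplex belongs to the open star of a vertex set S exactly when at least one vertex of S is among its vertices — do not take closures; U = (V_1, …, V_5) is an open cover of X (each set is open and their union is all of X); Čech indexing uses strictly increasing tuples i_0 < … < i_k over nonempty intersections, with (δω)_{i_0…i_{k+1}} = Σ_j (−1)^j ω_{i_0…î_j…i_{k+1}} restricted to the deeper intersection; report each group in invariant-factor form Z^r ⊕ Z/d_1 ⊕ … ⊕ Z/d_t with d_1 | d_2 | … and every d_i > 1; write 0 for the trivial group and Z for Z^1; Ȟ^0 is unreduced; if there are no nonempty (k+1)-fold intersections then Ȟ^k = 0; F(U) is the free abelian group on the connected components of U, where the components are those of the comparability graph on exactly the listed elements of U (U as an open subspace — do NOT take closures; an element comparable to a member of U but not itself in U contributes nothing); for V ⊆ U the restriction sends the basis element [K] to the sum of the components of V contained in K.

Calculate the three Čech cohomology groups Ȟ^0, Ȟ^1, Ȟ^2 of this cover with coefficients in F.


Ȟ^0(U;F) ≅ Z,  Ȟ^1(U;F) ≅ Z^2,  Ȟ^2(U;F) ≅ 0

cover nerve:
  V1={{q1},{q2},{q1,q2},{q1,q3},{q1,q4},{q1,q5},{q1,q6},{q2,q3},{q2,q4},{q2,q5},{q2,q6},{q1,q2,q4},{q1,q3,q5},{q2,q3,q5},{q2,q4,q5},{q2,q4,q6}} V2={{q4},{q6},{q1,q4},{q1,q6},{q2,q4},{q2,q6},{q3,q4},{q4,q5},{q4,q6},{q5,q6},{q1,q2,q4},{q2,q4,q5},{q2,q4,q6},{q3,q4,q5}} V3={{q1},{q2},{q3},{q1,q2},{q1,q3},{q1,q4},{q1,q5},{q1,q6},{q2,q3},{q2,q4},{q2,q5},{q2,q6},{q3,q4},{q3,q5},{q1,q2,q4},{q1,q3,q5},{q2,q3,q5},{q2,q4,q5},{q2,q4,q6},{q3,q4,q5}} V4={{q1},{q1,q2},{q1,q3},{q1,q4},{q1,q5},{q1,q6},{q1,q2,q4},{q1,q3,q5}} V5={{q5},{q1,q5},{q2,q5},{q3,q5},{q4,q5},{q5,q6},{q1,q3,q5},{q2,q3,q5},{q2,q4,q5},{q3,q4,q5}}
  V12={{q1,q4},{q1,q6},{q2,q4},{q2,q6},{q1,q2,q4},{q2,q4,q5},{q2,q4,q6}} V13={{q1},{q2},{q1,q2},{q1,q3},{q1,q4},{q1,q5},{q1,q6},{q2,q3},{q2,q4},{q2,q5},{q2,q6},{q1,q2,q4},{q1,q3,q5},{q2,q3,q5},{q2,q4,q5},{q2,q4,q6}} V14={{q1},{q1,q2},{q1,q3},{q1,q4},{q1,q5},{q1,q6},{q1,q2,q4},{q1,q3,q5}} V15={{q1,q5},{q2,q5},{q1,q3,q5},{q2,q3,q5},{q2,q4,q5}} V23={{q1,q4},{q1,q6},{q2,q4},{q2,q6},{q3,q4},{q1,q2,q4},{q2,q4,q5},{q2,q4,q6},{q3,q4,q5}} V24={{q1,q4},{q1,q6},{q1,q2,q4}} V25={{q4,q5},{q5,q6},{q2,q4,q5},{q3,q4,q5}} V34={{q1},{q1,q2},{q1,q3},{q1,q4},{q1,q5},{q1,q6},{q1,q2,q4},{q1,q3,q5}} V35={{q1,q5},{q2,q5},{q3,q5},{q1,q3,q5},{q2,q3,q5},{q2,q4,q5},{q3,q4,q5}} V45={{q1,q5},{q1,q3,q5}}
  V123={{q1,q4},{q1,q6},{q2,q4},{q2,q6},{q1,q2,q4},{q2,q4,q5},{q2,q4,q6}} V124={{q1,q4},{q1,q6},{q1,q2,q4}} V125={{q2,q4,q5}} V134={{q1},{q1,q2},{q1,q3},{q1,q4},{q1,q5},{q1,q6},{q1,q2,q4},{q1,q3,q5}} V135={{q1,q5},{q2,q5},{q1,q3,q5},{q2,q3,q5},{q2,q4,q5}} V145={{q1,q5},{q1,q3,q5}} V234={{q1,q4},{q1,q6},{q1,q2,q4}} V235={{q2,q4,q5},{q3,q4,q5}} V345={{q1,q5},{q1,q3,q5}}
  V1234={{q1,q4},{q1,q6},{q1,q2,q4}} V1235={{q2,q4,q5}} V1345={{q1,q5},{q1,q3,q5}}
components per intersection:
  V1: {{q1},{q2},{q1,q2},{q1,q3},{q1,q4},{q1,q5},{q1,q6},{q2,q3},{q2,q4},{q2,q5},{q2,q6},{q1,q2,q4},{q1,q3,q5},{q2,q3,q5},{q2,q4,q5},{q2,q4,q6}}
  V2: {{q4},{q6},{q1,q4},{q1,q6},{q2,q4},{q2,q6},{q3,q4},{q4,q5},{q4,q6},{q5,q6},{q1,q2,q4},{q2,q4,q5},{q2,q4,q6},{q3,q4,q5}}
  V3: {{q1},{q2},{q3},{q1,q2},{q1,q3},{q1,q4},{q1,q5},{q1,q6},{q2,q3},{q2,q4},{q2,q5},{q2,q6},{q3,q4},{q3,q5},{q1,q2,q4},{q1,q3,q5},{q2,q3,q5},{q2,q4,q5},{q2,q4,q6},{q3,q4,q5}}
  V4: {{q1},{q1,q2},{q1,q3},{q1,q4},{q1,q5},{q1,q6},{q1,q2,q4},{q1,q3,q5}}
  V5: {{q5},{q1,q5},{q2,q5},{q3,q5},{q4,q5},{q5,q6},{q1,q3,q5},{q2,q3,q5},{q2,q4,q5},{q3,q4,q5}}
  V12: {{q1,q4},{q2,q4},{q2,q6},{q1,q2,q4},{q2,q4,q5},{q2,q4,q6}} {{q1,q6}}
  V13: {{q1},{q2},{q1,q2},{q1,q3},{q1,q4},{q1,q5},{q1,q6},{q2,q3},{q2,q4},{q2,q5},{q2,q6},{q1,q2,q4},{q1,q3,q5},{q2,q3,q5},{q2,q4,q5},{q2,q4,q6}}
  V14: {{q1},{q1,q2},{q1,q3},{q1,q4},{q1,q5},{q1,q6},{q1,q2,q4},{q1,q3,q5}}
  V15: {{q1,q5},{q1,q3,q5}} {{q2,q5},{q2,q3,q5},{q2,q4,q5}}
  V23: {{q1,q4},{q2,q4},{q2,q6},{q1,q2,q4},{q2,q4,q5},{q2,q4,q6}} {{q1,q6}} {{q3,q4},{q3,q4,q5}}
  V24: {{q1,q4},{q1,q2,q4}} {{q1,q6}}
  V25: {{q4,q5},{q2,q4,q5},{q3,q4,q5}} {{q5,q6}}
  V34: {{q1},{q1,q2},{q1,q3},{q1,q4},{q1,q5},{q1,q6},{q1,q2,q4},{q1,q3,q5}}
  V35: {{q1,q5},{q2,q5},{q3,q5},{q1,q3,q5},{q2,q3,q5},{q2,q4,q5},{q3,q4,q5}}
  V45: {{q1,q5},{q1,q3,q5}}
  V123: {{q1,q4},{q2,q4},{q2,q6},{q1,q2,q4},{q2,q4,q5},{q2,q4,q6}} {{q1,q6}}
  V124: {{q1,q4},{q1,q2,q4}} {{q1,q6}}
  V125: {{q2,q4,q5}}
  V134: {{q1},{q1,q2},{q1,q3},{q1,q4},{q1,q5},{q1,q6},{q1,q2,q4},{q1,q3,q5}}
  V135: {{q1,q5},{q1,q3,q5}} {{q2,q5},{q2,q3,q5},{q2,q4,q5}}
  V145: {{q1,q5},{q1,q3,q5}}
  V234: {{q1,q4},{q1,q2,q4}} {{q1,q6}}
  V235: {{q2,q4,q5}} {{q3,q4,q5}}
  V345: {{q1,q5},{q1,q3,q5}}
  V1234: {{q1,q4},{q1,q2,q4}} {{q1,q6}}
  V1235: {{q2,q4,q5}}
  V1345: {{q1,q5},{q1,q3,q5}}
C dims 5,16,14,4; δ0: rk 4, SNF 1^4; δ1: rk 10, SNF 1^10; δ2: rk 4, SNF 1^4
Ȟ^0: (5−4)−0=1 ⇒ Z
Ȟ^1: (16−10)−4=2 ⇒ Z^2
Ȟ^2: (14−4)−10=0 ⇒ 0


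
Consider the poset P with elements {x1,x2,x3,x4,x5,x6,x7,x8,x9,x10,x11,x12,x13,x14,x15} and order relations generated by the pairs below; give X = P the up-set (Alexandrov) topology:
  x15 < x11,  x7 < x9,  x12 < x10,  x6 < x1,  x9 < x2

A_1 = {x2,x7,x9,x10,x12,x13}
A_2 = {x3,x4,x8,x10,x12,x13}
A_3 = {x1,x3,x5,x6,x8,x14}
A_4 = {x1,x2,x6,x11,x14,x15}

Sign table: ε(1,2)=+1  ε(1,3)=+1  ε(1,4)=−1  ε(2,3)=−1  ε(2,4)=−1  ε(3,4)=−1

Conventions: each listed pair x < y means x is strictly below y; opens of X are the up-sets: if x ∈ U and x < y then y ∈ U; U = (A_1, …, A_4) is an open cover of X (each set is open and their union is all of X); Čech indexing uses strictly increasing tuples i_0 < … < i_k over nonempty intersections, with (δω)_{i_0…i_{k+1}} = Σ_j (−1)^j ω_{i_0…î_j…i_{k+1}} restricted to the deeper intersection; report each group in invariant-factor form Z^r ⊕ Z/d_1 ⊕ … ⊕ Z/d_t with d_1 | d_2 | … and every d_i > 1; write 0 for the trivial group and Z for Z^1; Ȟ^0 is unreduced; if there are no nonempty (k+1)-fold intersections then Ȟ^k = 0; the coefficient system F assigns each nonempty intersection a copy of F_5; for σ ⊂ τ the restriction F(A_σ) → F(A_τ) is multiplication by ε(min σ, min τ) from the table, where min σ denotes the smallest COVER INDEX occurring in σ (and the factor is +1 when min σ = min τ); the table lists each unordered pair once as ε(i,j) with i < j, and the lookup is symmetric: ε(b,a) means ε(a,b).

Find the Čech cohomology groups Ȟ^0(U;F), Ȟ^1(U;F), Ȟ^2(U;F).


Ȟ^0 = 0; Ȟ^1 = 0; Ȟ^2 = 0

nonempty intersections:
  A12={x10,x12,x13} A14={x2} A23={x3,x8} A34={x1,x6,x14}
C dims 4,4; δ0: rk_F5 4
Ȟ^0: (4−4)−0=0 ⇒ 0
Ȟ^1: (4−0)−4=0 ⇒ 0
Ȟ^2: (0−0)−0=0 ⇒ 0


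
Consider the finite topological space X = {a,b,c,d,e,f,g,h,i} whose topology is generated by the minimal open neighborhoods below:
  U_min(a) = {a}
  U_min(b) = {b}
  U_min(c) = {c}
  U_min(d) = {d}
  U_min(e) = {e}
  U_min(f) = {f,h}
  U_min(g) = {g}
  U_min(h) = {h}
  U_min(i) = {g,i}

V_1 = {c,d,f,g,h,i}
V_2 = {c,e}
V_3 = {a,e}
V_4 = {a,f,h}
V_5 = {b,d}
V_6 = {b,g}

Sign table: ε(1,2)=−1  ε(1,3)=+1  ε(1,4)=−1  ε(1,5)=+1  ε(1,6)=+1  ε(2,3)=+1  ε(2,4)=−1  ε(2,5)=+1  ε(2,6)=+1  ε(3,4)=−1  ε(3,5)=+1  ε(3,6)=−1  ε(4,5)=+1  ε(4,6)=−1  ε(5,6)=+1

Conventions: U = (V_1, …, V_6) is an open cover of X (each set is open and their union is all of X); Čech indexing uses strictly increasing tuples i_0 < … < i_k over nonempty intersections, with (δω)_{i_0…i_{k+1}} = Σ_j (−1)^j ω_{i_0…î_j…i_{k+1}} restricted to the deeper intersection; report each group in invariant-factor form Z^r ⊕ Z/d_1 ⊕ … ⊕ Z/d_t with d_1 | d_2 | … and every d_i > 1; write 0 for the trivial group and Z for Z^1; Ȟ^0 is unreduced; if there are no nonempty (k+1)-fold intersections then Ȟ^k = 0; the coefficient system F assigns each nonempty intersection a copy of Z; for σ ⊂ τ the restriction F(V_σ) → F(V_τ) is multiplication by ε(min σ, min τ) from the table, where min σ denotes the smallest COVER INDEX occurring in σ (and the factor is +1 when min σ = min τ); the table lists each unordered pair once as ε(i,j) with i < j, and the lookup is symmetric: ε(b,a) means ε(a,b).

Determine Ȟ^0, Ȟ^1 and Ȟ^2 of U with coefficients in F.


nerve of the cover:
  V12={c} V14={f,h} V15={d} V16={g} V23={e} V34={a} V56={b}
C dims 6,7; δ0: rk 6, SNF 1^5·2
Ȟ^0 = (6 − 6) − 0 = 0, so Ȟ^0 ≅ 0
Ȟ^1 = (7 − 0) − 6 = 1 plus torsion [2], so Ȟ^1 ≅ Z ⊕ Z/2
Ȟ^2 = (0 − 0) − 0 = 0, so Ȟ^2 ≅ 0

Ȟ^0(U;F) ≅ 0, Ȟ^1(U;F) ≅ Z ⊕ Z/2, Ȟ^2(U;F) ≅ 0
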